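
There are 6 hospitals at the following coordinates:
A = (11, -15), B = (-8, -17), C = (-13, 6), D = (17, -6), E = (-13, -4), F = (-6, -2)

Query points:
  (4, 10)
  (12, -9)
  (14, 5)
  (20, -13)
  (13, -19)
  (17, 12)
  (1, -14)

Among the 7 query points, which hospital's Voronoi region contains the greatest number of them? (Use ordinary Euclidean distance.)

D

(4, 10) — d² to each: A:674, B:873, C:305, D:425, E:485, F:244 → nearest is F
(12, -9) — d² to each: A:37, B:464, C:850, D:34, E:650, F:373 → nearest is D
(14, 5) — d² to each: A:409, B:968, C:730, D:130, E:810, F:449 → nearest is D
(20, -13) — d² to each: A:85, B:800, C:1450, D:58, E:1170, F:797 → nearest is D
(13, -19) — d² to each: A:20, B:445, C:1301, D:185, E:901, F:650 → nearest is A
(17, 12) — d² to each: A:765, B:1466, C:936, D:324, E:1156, F:725 → nearest is D
(1, -14) — d² to each: A:101, B:90, C:596, D:320, E:296, F:193 → nearest is B
Tally — A:1, B:1, D:4, F:1. D captures the most (4).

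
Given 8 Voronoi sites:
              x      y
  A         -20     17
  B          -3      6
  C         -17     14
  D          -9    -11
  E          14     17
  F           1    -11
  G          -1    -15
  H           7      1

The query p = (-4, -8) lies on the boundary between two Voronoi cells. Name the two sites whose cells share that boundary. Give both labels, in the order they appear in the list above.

D and F

Squared distances from p to each site:
|pA|² = 256 + 625 = 881
|pB|² = 1 + 196 = 197
|pC|² = 169 + 484 = 653
|pD|² = 25 + 9 = 34
|pE|² = 324 + 625 = 949
|pF|² = 25 + 9 = 34
|pG|² = 9 + 49 = 58
|pH|² = 121 + 81 = 202
p is equidistant from D and F (both at squared distance 34), and every other site is strictly farther — so p lies on the D–F Voronoi edge.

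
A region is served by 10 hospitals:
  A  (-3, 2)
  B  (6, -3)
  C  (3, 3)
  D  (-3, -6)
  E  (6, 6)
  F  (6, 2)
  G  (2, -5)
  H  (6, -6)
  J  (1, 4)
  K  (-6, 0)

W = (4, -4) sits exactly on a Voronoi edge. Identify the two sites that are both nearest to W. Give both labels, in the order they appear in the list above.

B and G

Squared distances from W to each site:
|WA|² = (4−(-3))² + (-4−2)² = 49 + 36 = 85
|WB|² = (4−6)² + (-4−(-3))² = 4 + 1 = 5
|WC|² = (4−3)² + (-4−3)² = 1 + 49 = 50
|WD|² = (4−(-3))² + (-4−(-6))² = 49 + 4 = 53
|WE|² = (4−6)² + (-4−6)² = 4 + 100 = 104
|WF|² = (4−6)² + (-4−2)² = 4 + 36 = 40
|WG|² = (4−2)² + (-4−(-5))² = 4 + 1 = 5
|WH|² = (4−6)² + (-4−(-6))² = 4 + 4 = 8
|WJ|² = (4−1)² + (-4−4)² = 9 + 64 = 73
|WK|² = (4−(-6))² + (-4−0)² = 100 + 16 = 116
W is equidistant from B and G (both at squared distance 5), and every other site is strictly farther — so W lies on the B–G Voronoi edge.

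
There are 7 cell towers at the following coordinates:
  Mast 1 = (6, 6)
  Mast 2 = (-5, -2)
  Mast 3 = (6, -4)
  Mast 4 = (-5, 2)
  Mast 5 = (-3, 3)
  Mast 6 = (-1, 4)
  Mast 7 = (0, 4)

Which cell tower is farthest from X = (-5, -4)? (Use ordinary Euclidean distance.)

Squared Euclidean distances:
d²(X, Mast 1) = (-5−6)² + (-4−6)² = 121 + 100 = 221
d²(X, Mast 2) = (-5−(-5))² + (-4−(-2))² = 0 + 4 = 4
d²(X, Mast 3) = (-5−6)² + (-4−(-4))² = 121 + 0 = 121
d²(X, Mast 4) = (-5−(-5))² + (-4−2)² = 0 + 36 = 36
d²(X, Mast 5) = (-5−(-3))² + (-4−3)² = 4 + 49 = 53
d²(X, Mast 6) = (-5−(-1))² + (-4−4)² = 16 + 64 = 80
d²(X, Mast 7) = (-5−0)² + (-4−4)² = 25 + 64 = 89
The largest is to Mast 1.

Mast 1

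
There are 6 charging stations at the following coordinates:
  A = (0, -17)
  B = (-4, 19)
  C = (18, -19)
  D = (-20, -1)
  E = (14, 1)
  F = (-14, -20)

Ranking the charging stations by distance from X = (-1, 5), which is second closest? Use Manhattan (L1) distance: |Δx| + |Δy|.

E

d(X,A) = |-1−0| + |5−(-17)| = 1 + 22 = 23
d(X,B) = |-1−(-4)| + |5−19| = 3 + 14 = 17
d(X,C) = |-1−18| + |5−(-19)| = 19 + 24 = 43
d(X,D) = |-1−(-20)| + |5−(-1)| = 19 + 6 = 25
d(X,E) = |-1−14| + |5−1| = 15 + 4 = 19
d(X,F) = |-1−(-14)| + |5−(-20)| = 13 + 25 = 38
Sorted ascending: B, E, A, … — the second-nearest is E.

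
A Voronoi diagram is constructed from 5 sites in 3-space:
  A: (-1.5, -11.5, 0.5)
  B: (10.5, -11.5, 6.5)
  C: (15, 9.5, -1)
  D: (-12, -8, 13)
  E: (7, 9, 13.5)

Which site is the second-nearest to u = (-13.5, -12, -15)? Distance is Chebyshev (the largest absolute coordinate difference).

d(u,A) = max(12, 0.5, 15.5) = 15.5
d(u,B) = max(24, 0.5, 21.5) = 24
d(u,C) = max(28.5, 21.5, 14) = 28.5
d(u,D) = max(1.5, 4, 28) = 28
d(u,E) = max(20.5, 21, 28.5) = 28.5
Sorted ascending: A, B, D, … — the second-nearest is B.

B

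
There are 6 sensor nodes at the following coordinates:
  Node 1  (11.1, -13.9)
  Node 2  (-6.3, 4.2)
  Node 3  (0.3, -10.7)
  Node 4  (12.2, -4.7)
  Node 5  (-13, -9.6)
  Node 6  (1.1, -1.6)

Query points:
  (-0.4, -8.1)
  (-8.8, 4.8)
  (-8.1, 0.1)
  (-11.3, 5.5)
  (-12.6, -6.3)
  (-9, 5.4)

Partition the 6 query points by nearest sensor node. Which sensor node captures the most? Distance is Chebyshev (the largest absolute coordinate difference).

Node 2

(-0.4, -8.1) — d to each: Node 1:11.5, Node 2:12.3, Node 3:2.6, Node 4:12.6, Node 5:12.6, Node 6:6.5 → nearest is Node 3
(-8.8, 4.8) — d to each: Node 1:19.9, Node 2:2.5, Node 3:15.5, Node 4:21, Node 5:14.4, Node 6:9.9 → nearest is Node 2
(-8.1, 0.1) — d to each: Node 1:19.2, Node 2:4.1, Node 3:10.8, Node 4:20.3, Node 5:9.7, Node 6:9.2 → nearest is Node 2
(-11.3, 5.5) — d to each: Node 1:22.4, Node 2:5, Node 3:16.2, Node 4:23.5, Node 5:15.1, Node 6:12.4 → nearest is Node 2
(-12.6, -6.3) — d to each: Node 1:23.7, Node 2:10.5, Node 3:12.9, Node 4:24.8, Node 5:3.3, Node 6:13.7 → nearest is Node 5
(-9, 5.4) — d to each: Node 1:20.1, Node 2:2.7, Node 3:16.1, Node 4:21.2, Node 5:15, Node 6:10.1 → nearest is Node 2
Tally — Node 2:4, Node 3:1, Node 5:1. Node 2 captures the most (4).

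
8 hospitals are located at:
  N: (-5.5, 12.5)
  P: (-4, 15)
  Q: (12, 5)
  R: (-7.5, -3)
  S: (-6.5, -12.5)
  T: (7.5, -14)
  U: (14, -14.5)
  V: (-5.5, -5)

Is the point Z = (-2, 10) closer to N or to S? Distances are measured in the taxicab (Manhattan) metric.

d(Z,N) = |-2−(-5.5)| + |10−12.5| = 3.5 + 2.5 = 6
d(Z,S) = |-2−(-6.5)| + |10−(-12.5)| = 4.5 + 22.5 = 27
6 < 27, so N is closer.

N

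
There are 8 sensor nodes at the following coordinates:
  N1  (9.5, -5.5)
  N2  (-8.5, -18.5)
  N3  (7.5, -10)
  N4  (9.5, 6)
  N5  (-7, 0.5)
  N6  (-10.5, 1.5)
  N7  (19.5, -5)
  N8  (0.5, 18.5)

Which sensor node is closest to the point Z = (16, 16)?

Since √ is increasing, it suffices to compare squared distances:
|ZN1|² = (16−9.5)² + (16−(-5.5))² = 42.25 + 462.25 = 504.5
|ZN2|² = (16−(-8.5))² + (16−(-18.5))² = 600.25 + 1190.25 = 1790.5
|ZN3|² = (16−7.5)² + (16−(-10))² = 72.25 + 676 = 748.25
|ZN4|² = (16−9.5)² + (16−6)² = 42.25 + 100 = 142.25
|ZN5|² = (16−(-7))² + (16−0.5)² = 529 + 240.25 = 769.25
|ZN6|² = (16−(-10.5))² + (16−1.5)² = 702.25 + 210.25 = 912.5
|ZN7|² = (16−19.5)² + (16−(-5))² = 12.25 + 441 = 453.25
|ZN8|² = (16−0.5)² + (16−18.5)² = 240.25 + 6.25 = 246.5
N4 is nearest.

N4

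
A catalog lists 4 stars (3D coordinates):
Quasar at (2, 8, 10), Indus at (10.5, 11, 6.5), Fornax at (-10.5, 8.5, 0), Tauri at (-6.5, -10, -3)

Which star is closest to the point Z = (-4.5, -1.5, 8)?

Compare squared distances (the ordering matches that of the actual distances):
d²(Z, Quasar) = (-4.5−2)² + (-1.5−8)² + (8−10)² = 42.25 + 90.25 + 4 = 136.5
d²(Z, Indus) = (-4.5−10.5)² + (-1.5−11)² + (8−6.5)² = 225 + 156.25 + 2.25 = 383.5
d²(Z, Fornax) = (-4.5−(-10.5))² + (-1.5−8.5)² + (8−0)² = 36 + 100 + 64 = 200
d²(Z, Tauri) = (-4.5−(-6.5))² + (-1.5−(-10))² + (8−(-3))² = 4 + 72.25 + 121 = 197.25
Minimum is at Quasar.

Quasar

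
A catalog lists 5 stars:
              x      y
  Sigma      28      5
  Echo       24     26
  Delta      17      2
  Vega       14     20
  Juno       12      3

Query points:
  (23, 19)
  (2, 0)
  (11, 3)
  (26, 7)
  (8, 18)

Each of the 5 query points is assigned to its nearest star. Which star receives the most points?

Juno

(23, 19) — d² to each: Sigma:221, Echo:50, Delta:325, Vega:82, Juno:377 → nearest is Echo
(2, 0) — d² to each: Sigma:701, Echo:1160, Delta:229, Vega:544, Juno:109 → nearest is Juno
(11, 3) — d² to each: Sigma:293, Echo:698, Delta:37, Vega:298, Juno:1 → nearest is Juno
(26, 7) — d² to each: Sigma:8, Echo:365, Delta:106, Vega:313, Juno:212 → nearest is Sigma
(8, 18) — d² to each: Sigma:569, Echo:320, Delta:337, Vega:40, Juno:241 → nearest is Vega
Tally — Sigma:1, Echo:1, Vega:1, Juno:2. Juno captures the most (2).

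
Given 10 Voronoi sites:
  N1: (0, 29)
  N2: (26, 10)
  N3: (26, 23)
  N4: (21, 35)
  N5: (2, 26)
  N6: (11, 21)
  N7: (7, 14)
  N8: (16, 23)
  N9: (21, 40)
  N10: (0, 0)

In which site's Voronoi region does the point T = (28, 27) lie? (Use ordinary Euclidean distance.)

Since √ is increasing, it suffices to compare squared distances:
|TN1|² = (28−0)² + (27−29)² = 784 + 4 = 788
|TN2|² = (28−26)² + (27−10)² = 4 + 289 = 293
|TN3|² = (28−26)² + (27−23)² = 4 + 16 = 20
|TN4|² = (28−21)² + (27−35)² = 49 + 64 = 113
|TN5|² = (28−2)² + (27−26)² = 676 + 1 = 677
|TN6|² = (28−11)² + (27−21)² = 289 + 36 = 325
|TN7|² = (28−7)² + (27−14)² = 441 + 169 = 610
|TN8|² = (28−16)² + (27−23)² = 144 + 16 = 160
|TN9|² = (28−21)² + (27−40)² = 49 + 169 = 218
d²(T, N10) = (28−0)² + (27−0)² = 784 + 729 = 1513
Minimum is at N3.

N3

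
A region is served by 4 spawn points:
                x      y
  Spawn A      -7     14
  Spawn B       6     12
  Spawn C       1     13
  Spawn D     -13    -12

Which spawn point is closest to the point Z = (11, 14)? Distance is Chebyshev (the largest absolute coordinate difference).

d(Z, Spawn A) = max(18, 0) = 18
d(Z, Spawn B) = max(5, 2) = 5
d(Z, Spawn C) = max(10, 1) = 10
d(Z, Spawn D) = max(24, 26) = 26
Minimum is at Spawn B.

Spawn B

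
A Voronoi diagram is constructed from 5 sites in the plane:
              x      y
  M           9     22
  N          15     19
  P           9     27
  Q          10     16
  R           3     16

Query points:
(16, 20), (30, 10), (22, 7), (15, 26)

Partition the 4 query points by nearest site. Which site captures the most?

N

(16, 20) — d² to each: M:53, N:2, P:98, Q:52, R:185 → nearest is N
(30, 10) — d² to each: M:585, N:306, P:730, Q:436, R:765 → nearest is N
(22, 7) — d² to each: M:394, N:193, P:569, Q:225, R:442 → nearest is N
(15, 26) — d² to each: M:52, N:49, P:37, Q:125, R:244 → nearest is P
Tally — N:3, P:1. N captures the most (3).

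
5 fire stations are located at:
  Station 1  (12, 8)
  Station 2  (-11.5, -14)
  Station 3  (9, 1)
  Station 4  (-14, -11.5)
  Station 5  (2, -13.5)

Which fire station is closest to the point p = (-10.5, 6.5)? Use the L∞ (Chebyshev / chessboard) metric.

Station 4

d(p, Station 1) = max(22.5, 1.5) = 22.5
d(p, Station 2) = max(1, 20.5) = 20.5
d(p, Station 3) = max(19.5, 5.5) = 19.5
d(p, Station 4) = max(3.5, 18) = 18
d(p, Station 5) = max(12.5, 20) = 20
The smallest is to Station 4, so p lies in the Voronoi region of Station 4.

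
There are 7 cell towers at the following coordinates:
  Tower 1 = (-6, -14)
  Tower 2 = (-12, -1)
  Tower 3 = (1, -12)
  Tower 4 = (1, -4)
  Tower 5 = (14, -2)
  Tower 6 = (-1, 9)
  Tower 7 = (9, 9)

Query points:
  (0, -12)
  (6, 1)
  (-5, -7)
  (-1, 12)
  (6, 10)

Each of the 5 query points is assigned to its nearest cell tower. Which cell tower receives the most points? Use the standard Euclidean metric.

Tower 4

(0, -12) — d² to each: Tower 1:40, Tower 2:265, Tower 3:1, Tower 4:65, Tower 5:296, Tower 6:442, Tower 7:522 → nearest is Tower 3
(6, 1) — d² to each: Tower 1:369, Tower 2:328, Tower 3:194, Tower 4:50, Tower 5:73, Tower 6:113, Tower 7:73 → nearest is Tower 4
(-5, -7) — d² to each: Tower 1:50, Tower 2:85, Tower 3:61, Tower 4:45, Tower 5:386, Tower 6:272, Tower 7:452 → nearest is Tower 4
(-1, 12) — d² to each: Tower 1:701, Tower 2:290, Tower 3:580, Tower 4:260, Tower 5:421, Tower 6:9, Tower 7:109 → nearest is Tower 6
(6, 10) — d² to each: Tower 1:720, Tower 2:445, Tower 3:509, Tower 4:221, Tower 5:208, Tower 6:50, Tower 7:10 → nearest is Tower 7
Tally — Tower 3:1, Tower 4:2, Tower 6:1, Tower 7:1. Tower 4 captures the most (2).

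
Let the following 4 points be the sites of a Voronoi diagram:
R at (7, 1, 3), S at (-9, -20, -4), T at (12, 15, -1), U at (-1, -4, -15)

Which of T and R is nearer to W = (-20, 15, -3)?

Compare squared distances:
|WT|² = (-20−12)² + (15−15)² + (-3−(-1))² = 1024 + 0 + 4 = 1028
|WR|² = (-20−7)² + (15−1)² + (-3−3)² = 729 + 196 + 36 = 961
1028 > 961, so R is closer.

R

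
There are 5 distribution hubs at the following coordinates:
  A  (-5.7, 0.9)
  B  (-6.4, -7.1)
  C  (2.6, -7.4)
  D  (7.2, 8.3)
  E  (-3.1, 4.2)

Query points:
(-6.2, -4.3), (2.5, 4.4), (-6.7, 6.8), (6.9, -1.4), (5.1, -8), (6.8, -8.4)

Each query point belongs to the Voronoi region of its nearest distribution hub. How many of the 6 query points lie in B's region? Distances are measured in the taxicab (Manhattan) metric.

1

(-6.2, -4.3) — d to each: A:5.7, B:3, C:11.9, D:26, E:11.6 → nearest is B
(2.5, 4.4) — d to each: A:11.7, B:20.4, C:11.9, D:8.6, E:5.8 → nearest is E
(-6.7, 6.8) — d to each: A:6.9, B:14.2, C:23.5, D:15.4, E:6.2 → nearest is E
(6.9, -1.4) — d to each: A:14.9, B:19, C:10.3, D:10, E:15.6 → nearest is D
(5.1, -8) — d to each: A:19.7, B:12.4, C:3.1, D:18.4, E:20.4 → nearest is C
(6.8, -8.4) — d to each: A:21.8, B:14.5, C:5.2, D:17.1, E:22.5 → nearest is C
1 of the 6 points has B as nearest.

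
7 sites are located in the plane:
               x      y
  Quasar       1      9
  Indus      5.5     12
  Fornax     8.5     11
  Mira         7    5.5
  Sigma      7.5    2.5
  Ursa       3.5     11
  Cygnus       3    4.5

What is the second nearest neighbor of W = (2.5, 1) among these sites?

Sigma

Squared Euclidean distances:
d²(W, Quasar) = 2.25 + 64 = 66.25
d²(W, Indus) = 9 + 121 = 130
d²(W, Fornax) = 36 + 100 = 136
d²(W, Mira) = 20.25 + 20.25 = 40.5
d²(W, Sigma) = 25 + 2.25 = 27.25
d²(W, Ursa) = 1 + 100 = 101
d²(W, Cygnus) = 0.25 + 12.25 = 12.5
Sorted ascending: Cygnus, Sigma, Mira, … — the second-nearest is Sigma.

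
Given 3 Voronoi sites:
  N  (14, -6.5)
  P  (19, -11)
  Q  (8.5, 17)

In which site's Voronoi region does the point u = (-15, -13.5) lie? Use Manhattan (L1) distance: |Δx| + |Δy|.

N

d(u,N) = |-15−14| + |-13.5−(-6.5)| = 29 + 7 = 36
d(u,P) = |-15−19| + |-13.5−(-11)| = 34 + 2.5 = 36.5
d(u,Q) = |-15−8.5| + |-13.5−17| = 23.5 + 30.5 = 54
The smallest is to N, so u lies in the Voronoi region of N.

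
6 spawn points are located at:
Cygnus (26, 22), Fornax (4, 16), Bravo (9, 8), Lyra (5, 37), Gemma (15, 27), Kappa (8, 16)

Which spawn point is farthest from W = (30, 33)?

Since √ is increasing, it suffices to compare squared distances:
d²(W, Cygnus) = (30−26)² + (33−22)² = 16 + 121 = 137
d²(W, Fornax) = (30−4)² + (33−16)² = 676 + 289 = 965
d²(W, Bravo) = (30−9)² + (33−8)² = 441 + 625 = 1066
d²(W, Lyra) = (30−5)² + (33−37)² = 625 + 16 = 641
d²(W, Gemma) = (30−15)² + (33−27)² = 225 + 36 = 261
d²(W, Kappa) = (30−8)² + (33−16)² = 484 + 289 = 773
The largest is to Bravo.

Bravo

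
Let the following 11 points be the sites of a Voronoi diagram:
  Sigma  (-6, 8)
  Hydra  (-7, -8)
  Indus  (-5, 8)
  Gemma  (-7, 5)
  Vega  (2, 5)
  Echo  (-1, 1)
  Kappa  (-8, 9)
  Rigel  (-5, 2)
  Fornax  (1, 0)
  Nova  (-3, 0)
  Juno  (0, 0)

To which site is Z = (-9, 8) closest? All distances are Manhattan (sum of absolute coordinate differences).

Kappa

d(Z, Sigma) = |-9−(-6)| + |8−8| = 3 + 0 = 3
d(Z, Hydra) = |-9−(-7)| + |8−(-8)| = 2 + 16 = 18
d(Z, Indus) = |-9−(-5)| + |8−8| = 4 + 0 = 4
d(Z, Gemma) = |-9−(-7)| + |8−5| = 2 + 3 = 5
d(Z, Vega) = |-9−2| + |8−5| = 11 + 3 = 14
d(Z, Echo) = |-9−(-1)| + |8−1| = 8 + 7 = 15
d(Z, Kappa) = |-9−(-8)| + |8−9| = 1 + 1 = 2
d(Z, Rigel) = |-9−(-5)| + |8−2| = 4 + 6 = 10
d(Z, Fornax) = |-9−1| + |8−0| = 10 + 8 = 18
d(Z, Nova) = |-9−(-3)| + |8−0| = 6 + 8 = 14
d(Z, Juno) = |-9−0| + |8−0| = 9 + 8 = 17
Minimum is at Kappa.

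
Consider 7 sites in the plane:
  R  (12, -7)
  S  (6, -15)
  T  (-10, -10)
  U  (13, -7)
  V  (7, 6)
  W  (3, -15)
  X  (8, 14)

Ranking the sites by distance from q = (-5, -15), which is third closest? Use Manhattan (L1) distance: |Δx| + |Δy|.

d(q,R) = |-5−12| + |-15−(-7)| = 17 + 8 = 25
d(q,S) = |-5−6| + |-15−(-15)| = 11 + 0 = 11
d(q,T) = |-5−(-10)| + |-15−(-10)| = 5 + 5 = 10
d(q,U) = |-5−13| + |-15−(-7)| = 18 + 8 = 26
d(q,V) = |-5−7| + |-15−6| = 12 + 21 = 33
d(q,W) = |-5−3| + |-15−(-15)| = 8 + 0 = 8
d(q,X) = |-5−8| + |-15−14| = 13 + 29 = 42
Sorted ascending: W, T, S, R, … — the third-nearest is S.

S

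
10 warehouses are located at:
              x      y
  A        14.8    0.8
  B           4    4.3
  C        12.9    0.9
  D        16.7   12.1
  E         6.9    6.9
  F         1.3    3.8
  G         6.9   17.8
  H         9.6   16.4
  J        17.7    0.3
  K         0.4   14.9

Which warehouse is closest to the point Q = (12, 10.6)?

Since √ is increasing, it suffices to compare squared distances:
|QA|² = (12−14.8)² + (10.6−0.8)² = 7.84 + 96.04 = 103.88
|QB|² = (12−4)² + (10.6−4.3)² = 64 + 39.69 = 103.69
|QC|² = (12−12.9)² + (10.6−0.9)² = 0.81 + 94.09 = 94.9
|QD|² = (12−16.7)² + (10.6−12.1)² = 22.09 + 2.25 = 24.34
|QE|² = (12−6.9)² + (10.6−6.9)² = 26.01 + 13.69 = 39.7
|QF|² = (12−1.3)² + (10.6−3.8)² = 114.49 + 46.24 = 160.73
|QG|² = (12−6.9)² + (10.6−17.8)² = 26.01 + 51.84 = 77.85
|QH|² = (12−9.6)² + (10.6−16.4)² = 5.76 + 33.64 = 39.4
|QJ|² = (12−17.7)² + (10.6−0.3)² = 32.49 + 106.09 = 138.58
|QK|² = (12−0.4)² + (10.6−14.9)² = 134.56 + 18.49 = 153.05
The smallest is to D, so Q lies in the Voronoi region of D.

D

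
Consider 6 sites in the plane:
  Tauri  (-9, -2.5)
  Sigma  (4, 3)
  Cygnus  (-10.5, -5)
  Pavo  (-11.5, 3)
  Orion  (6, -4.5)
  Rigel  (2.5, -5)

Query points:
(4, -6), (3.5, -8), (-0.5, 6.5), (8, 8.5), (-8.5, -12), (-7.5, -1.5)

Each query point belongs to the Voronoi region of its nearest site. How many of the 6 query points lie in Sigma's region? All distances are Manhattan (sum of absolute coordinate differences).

2

(4, -6) — d to each: Tauri:16.5, Sigma:9, Cygnus:15.5, Pavo:24.5, Orion:3.5, Rigel:2.5 → nearest is Rigel
(3.5, -8) — d to each: Tauri:18, Sigma:11.5, Cygnus:17, Pavo:26, Orion:6, Rigel:4 → nearest is Rigel
(-0.5, 6.5) — d to each: Tauri:17.5, Sigma:8, Cygnus:21.5, Pavo:14.5, Orion:17.5, Rigel:14.5 → nearest is Sigma
(8, 8.5) — d to each: Tauri:28, Sigma:9.5, Cygnus:32, Pavo:25, Orion:15, Rigel:19 → nearest is Sigma
(-8.5, -12) — d to each: Tauri:10, Sigma:27.5, Cygnus:9, Pavo:18, Orion:22, Rigel:18 → nearest is Cygnus
(-7.5, -1.5) — d to each: Tauri:2.5, Sigma:16, Cygnus:6.5, Pavo:8.5, Orion:16.5, Rigel:13.5 → nearest is Tauri
2 of the 6 points have Sigma as nearest.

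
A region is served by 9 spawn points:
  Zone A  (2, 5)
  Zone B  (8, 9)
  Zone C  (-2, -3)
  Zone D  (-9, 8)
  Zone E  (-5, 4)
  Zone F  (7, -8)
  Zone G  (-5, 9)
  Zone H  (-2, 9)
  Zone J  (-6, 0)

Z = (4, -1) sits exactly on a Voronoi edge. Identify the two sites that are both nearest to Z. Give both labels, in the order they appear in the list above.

Zone A and Zone C

Squared distances from Z to each site:
d²(Z, Zone A) = 4 + 36 = 40
d²(Z, Zone B) = 16 + 100 = 116
d²(Z, Zone C) = 36 + 4 = 40
d²(Z, Zone D) = 169 + 81 = 250
d²(Z, Zone E) = 81 + 25 = 106
d²(Z, Zone F) = 9 + 49 = 58
d²(Z, Zone G) = 81 + 100 = 181
d²(Z, Zone H) = 36 + 100 = 136
d²(Z, Zone J) = 100 + 1 = 101
Z is equidistant from Zone A and Zone C (both at squared distance 40), and every other site is strictly farther — so Z lies on the Zone A–Zone C Voronoi edge.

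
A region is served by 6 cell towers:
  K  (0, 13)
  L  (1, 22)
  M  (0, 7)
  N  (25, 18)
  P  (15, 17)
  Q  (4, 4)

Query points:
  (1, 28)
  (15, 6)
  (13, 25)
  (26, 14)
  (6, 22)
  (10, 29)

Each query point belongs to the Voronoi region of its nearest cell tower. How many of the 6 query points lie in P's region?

(1, 28) — d² to each: K:226, L:36, M:442, N:676, P:317, Q:585 → nearest is L
(15, 6) — d² to each: K:274, L:452, M:226, N:244, P:121, Q:125 → nearest is P
(13, 25) — d² to each: K:313, L:153, M:493, N:193, P:68, Q:522 → nearest is P
(26, 14) — d² to each: K:677, L:689, M:725, N:17, P:130, Q:584 → nearest is N
(6, 22) — d² to each: K:117, L:25, M:261, N:377, P:106, Q:328 → nearest is L
(10, 29) — d² to each: K:356, L:130, M:584, N:346, P:169, Q:661 → nearest is L
2 of the 6 points have P as nearest.

2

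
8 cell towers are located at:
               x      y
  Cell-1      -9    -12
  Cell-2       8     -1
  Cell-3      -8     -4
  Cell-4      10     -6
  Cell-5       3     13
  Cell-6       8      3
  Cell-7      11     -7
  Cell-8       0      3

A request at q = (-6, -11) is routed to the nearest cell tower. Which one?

Cell-1

Since √ is increasing, it suffices to compare squared distances:
d²(q, Cell-1) = 9 + 1 = 10
d²(q, Cell-2) = 196 + 100 = 296
d²(q, Cell-3) = 4 + 49 = 53
d²(q, Cell-4) = 256 + 25 = 281
d²(q, Cell-5) = 81 + 576 = 657
d²(q, Cell-6) = 196 + 196 = 392
d²(q, Cell-7) = 289 + 16 = 305
d²(q, Cell-8) = 36 + 196 = 232
The smallest is to Cell-1, so q lies in the Voronoi region of Cell-1.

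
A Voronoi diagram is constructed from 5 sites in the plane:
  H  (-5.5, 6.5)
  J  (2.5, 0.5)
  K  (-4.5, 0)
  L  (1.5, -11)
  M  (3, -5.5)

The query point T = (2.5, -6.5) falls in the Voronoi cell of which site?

Compare squared distances (the ordering matches that of the actual distances):
|TH|² = (2.5−(-5.5))² + (-6.5−6.5)² = 64 + 169 = 233
|TJ|² = (2.5−2.5)² + (-6.5−0.5)² = 0 + 49 = 49
|TK|² = (2.5−(-4.5))² + (-6.5−0)² = 49 + 42.25 = 91.25
|TL|² = (2.5−1.5)² + (-6.5−(-11))² = 1 + 20.25 = 21.25
|TM|² = (2.5−3)² + (-6.5−(-5.5))² = 0.25 + 1 = 1.25
M is nearest.

M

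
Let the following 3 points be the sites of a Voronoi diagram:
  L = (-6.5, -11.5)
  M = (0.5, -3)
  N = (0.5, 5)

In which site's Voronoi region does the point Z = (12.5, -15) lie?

M

Compare squared distances (the ordering matches that of the actual distances):
|ZL|² = (12.5−(-6.5))² + (-15−(-11.5))² = 361 + 12.25 = 373.25
|ZM|² = (12.5−0.5)² + (-15−(-3))² = 144 + 144 = 288
|ZN|² = (12.5−0.5)² + (-15−5)² = 144 + 400 = 544
The smallest is to M, so Z lies in the Voronoi region of M.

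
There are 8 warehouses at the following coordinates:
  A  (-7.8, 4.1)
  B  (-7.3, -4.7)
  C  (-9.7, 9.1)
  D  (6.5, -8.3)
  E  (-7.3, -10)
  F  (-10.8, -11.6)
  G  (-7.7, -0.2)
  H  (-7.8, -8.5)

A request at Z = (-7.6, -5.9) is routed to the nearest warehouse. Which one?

Compare squared distances (the ordering matches that of the actual distances):
|ZA|² = 0.04 + 100 = 100.04
|ZB|² = 0.09 + 1.44 = 1.53
|ZC|² = 4.41 + 225 = 229.41
|ZD|² = 198.81 + 5.76 = 204.57
|ZE|² = 0.09 + 16.81 = 16.9
|ZF|² = 10.24 + 32.49 = 42.73
|ZG|² = 0.01 + 32.49 = 32.5
|ZH|² = 0.04 + 6.76 = 6.8
Minimum is at B.

B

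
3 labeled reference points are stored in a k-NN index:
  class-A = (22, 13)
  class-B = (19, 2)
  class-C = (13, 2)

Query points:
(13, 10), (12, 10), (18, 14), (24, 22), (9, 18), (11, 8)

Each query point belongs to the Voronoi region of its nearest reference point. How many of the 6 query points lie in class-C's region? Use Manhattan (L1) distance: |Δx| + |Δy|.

(13, 10) — d to each: class-A:12, class-B:14, class-C:8 → nearest is class-C
(12, 10) — d to each: class-A:13, class-B:15, class-C:9 → nearest is class-C
(18, 14) — d to each: class-A:5, class-B:13, class-C:17 → nearest is class-A
(24, 22) — d to each: class-A:11, class-B:25, class-C:31 → nearest is class-A
(9, 18) — d to each: class-A:18, class-B:26, class-C:20 → nearest is class-A
(11, 8) — d to each: class-A:16, class-B:14, class-C:8 → nearest is class-C
3 of the 6 points have class-C as nearest.

3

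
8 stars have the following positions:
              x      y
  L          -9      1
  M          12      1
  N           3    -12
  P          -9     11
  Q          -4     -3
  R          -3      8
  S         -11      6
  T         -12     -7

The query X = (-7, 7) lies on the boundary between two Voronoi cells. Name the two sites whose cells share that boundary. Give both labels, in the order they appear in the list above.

Squared distances from X to each site:
|XL|² = 4 + 36 = 40
|XM|² = 361 + 36 = 397
|XN|² = 100 + 361 = 461
|XP|² = 4 + 16 = 20
|XQ|² = 9 + 100 = 109
|XR|² = 16 + 1 = 17
|XS|² = 16 + 1 = 17
|XT|² = 25 + 196 = 221
X is equidistant from R and S (both at squared distance 17), and every other site is strictly farther — so X lies on the R–S Voronoi edge.

R and S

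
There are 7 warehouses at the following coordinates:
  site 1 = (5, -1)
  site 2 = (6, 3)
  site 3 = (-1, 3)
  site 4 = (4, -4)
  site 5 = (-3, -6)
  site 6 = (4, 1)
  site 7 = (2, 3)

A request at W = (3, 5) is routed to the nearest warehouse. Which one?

Compare squared distances (the ordering matches that of the actual distances):
d²(W, site 1) = (3−5)² + (5−(-1))² = 4 + 36 = 40
d²(W, site 2) = (3−6)² + (5−3)² = 9 + 4 = 13
d²(W, site 3) = (3−(-1))² + (5−3)² = 16 + 4 = 20
d²(W, site 4) = (3−4)² + (5−(-4))² = 1 + 81 = 82
d²(W, site 5) = (3−(-3))² + (5−(-6))² = 36 + 121 = 157
d²(W, site 6) = (3−4)² + (5−1)² = 1 + 16 = 17
d²(W, site 7) = (3−2)² + (5−3)² = 1 + 4 = 5
The smallest is to site 7, so W lies in the Voronoi region of site 7.

site 7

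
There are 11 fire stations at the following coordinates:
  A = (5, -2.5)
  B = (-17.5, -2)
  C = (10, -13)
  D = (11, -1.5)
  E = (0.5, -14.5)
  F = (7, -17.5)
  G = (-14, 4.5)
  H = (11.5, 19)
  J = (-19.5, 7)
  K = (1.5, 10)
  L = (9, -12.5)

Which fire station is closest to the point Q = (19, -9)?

Squared Euclidean distances:
|QA|² = (19−5)² + (-9−(-2.5))² = 196 + 42.25 = 238.25
|QB|² = (19−(-17.5))² + (-9−(-2))² = 1332.25 + 49 = 1381.25
|QC|² = (19−10)² + (-9−(-13))² = 81 + 16 = 97
|QD|² = (19−11)² + (-9−(-1.5))² = 64 + 56.25 = 120.25
|QE|² = (19−0.5)² + (-9−(-14.5))² = 342.25 + 30.25 = 372.5
|QF|² = (19−7)² + (-9−(-17.5))² = 144 + 72.25 = 216.25
|QG|² = (19−(-14))² + (-9−4.5)² = 1089 + 182.25 = 1271.25
|QH|² = (19−11.5)² + (-9−19)² = 56.25 + 784 = 840.25
|QJ|² = (19−(-19.5))² + (-9−7)² = 1482.25 + 256 = 1738.25
|QK|² = (19−1.5)² + (-9−10)² = 306.25 + 361 = 667.25
|QL|² = (19−9)² + (-9−(-12.5))² = 100 + 12.25 = 112.25
C is nearest.

C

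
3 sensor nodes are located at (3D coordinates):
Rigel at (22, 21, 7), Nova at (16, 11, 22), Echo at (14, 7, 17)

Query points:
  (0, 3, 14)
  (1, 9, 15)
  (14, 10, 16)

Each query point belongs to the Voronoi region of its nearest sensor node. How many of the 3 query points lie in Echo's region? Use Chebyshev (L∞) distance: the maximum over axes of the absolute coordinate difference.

(0, 3, 14) — d to each: Rigel:22, Nova:16, Echo:14 → nearest is Echo
(1, 9, 15) — d to each: Rigel:21, Nova:15, Echo:13 → nearest is Echo
(14, 10, 16) — d to each: Rigel:11, Nova:6, Echo:3 → nearest is Echo
3 of the 3 points have Echo as nearest.

3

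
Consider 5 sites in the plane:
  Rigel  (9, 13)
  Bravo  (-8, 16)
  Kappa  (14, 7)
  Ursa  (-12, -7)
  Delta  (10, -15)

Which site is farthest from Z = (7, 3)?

Ursa

Since √ is increasing, it suffices to compare squared distances:
d²(Z, Rigel) = (7−9)² + (3−13)² = 4 + 100 = 104
d²(Z, Bravo) = (7−(-8))² + (3−16)² = 225 + 169 = 394
d²(Z, Kappa) = (7−14)² + (3−7)² = 49 + 16 = 65
d²(Z, Ursa) = (7−(-12))² + (3−(-7))² = 361 + 100 = 461
d²(Z, Delta) = (7−10)² + (3−(-15))² = 9 + 324 = 333
The largest is to Ursa.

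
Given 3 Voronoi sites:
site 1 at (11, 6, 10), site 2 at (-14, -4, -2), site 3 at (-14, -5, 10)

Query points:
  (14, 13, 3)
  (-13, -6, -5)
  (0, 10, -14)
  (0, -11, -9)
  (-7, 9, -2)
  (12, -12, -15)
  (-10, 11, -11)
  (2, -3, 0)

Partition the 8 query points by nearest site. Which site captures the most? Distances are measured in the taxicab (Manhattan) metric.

site 2

(14, 13, 3) — d to each: site 1:17, site 2:50, site 3:53 → nearest is site 1
(-13, -6, -5) — d to each: site 1:51, site 2:6, site 3:17 → nearest is site 2
(0, 10, -14) — d to each: site 1:39, site 2:40, site 3:53 → nearest is site 1
(0, -11, -9) — d to each: site 1:47, site 2:28, site 3:39 → nearest is site 2
(-7, 9, -2) — d to each: site 1:33, site 2:20, site 3:33 → nearest is site 2
(12, -12, -15) — d to each: site 1:44, site 2:47, site 3:58 → nearest is site 1
(-10, 11, -11) — d to each: site 1:47, site 2:28, site 3:41 → nearest is site 2
(2, -3, 0) — d to each: site 1:28, site 2:19, site 3:28 → nearest is site 2
Tally — site 1:3, site 2:5. site 2 captures the most (5).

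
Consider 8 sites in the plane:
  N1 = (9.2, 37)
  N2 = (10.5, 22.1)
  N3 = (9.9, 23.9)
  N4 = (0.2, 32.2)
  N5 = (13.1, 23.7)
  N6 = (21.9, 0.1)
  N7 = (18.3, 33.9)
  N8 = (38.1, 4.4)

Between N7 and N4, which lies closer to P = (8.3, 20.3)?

N4

Compare squared distances:
|PN7|² = (8.3−18.3)² + (20.3−33.9)² = 100 + 184.96 = 284.96
|PN4|² = (8.3−0.2)² + (20.3−32.2)² = 65.61 + 141.61 = 207.22
284.96 > 207.22, so N4 is closer.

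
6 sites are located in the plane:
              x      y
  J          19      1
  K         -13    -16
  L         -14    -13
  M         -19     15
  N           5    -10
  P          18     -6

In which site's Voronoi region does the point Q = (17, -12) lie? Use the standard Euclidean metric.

Squared Euclidean distances:
|QJ|² = 4 + 169 = 173
|QK|² = 900 + 16 = 916
|QL|² = 961 + 1 = 962
|QM|² = 1296 + 729 = 2025
|QN|² = 144 + 4 = 148
|QP|² = 1 + 36 = 37
P is nearest.

P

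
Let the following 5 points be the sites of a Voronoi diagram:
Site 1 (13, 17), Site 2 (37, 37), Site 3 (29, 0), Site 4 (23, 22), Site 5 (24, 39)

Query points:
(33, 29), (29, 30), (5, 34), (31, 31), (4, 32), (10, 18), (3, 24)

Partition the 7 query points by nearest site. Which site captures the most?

(33, 29) — d² to each: Site 1:544, Site 2:80, Site 3:857, Site 4:149, Site 5:181 → nearest is Site 2
(29, 30) — d² to each: Site 1:425, Site 2:113, Site 3:900, Site 4:100, Site 5:106 → nearest is Site 4
(5, 34) — d² to each: Site 1:353, Site 2:1033, Site 3:1732, Site 4:468, Site 5:386 → nearest is Site 1
(31, 31) — d² to each: Site 1:520, Site 2:72, Site 3:965, Site 4:145, Site 5:113 → nearest is Site 2
(4, 32) — d² to each: Site 1:306, Site 2:1114, Site 3:1649, Site 4:461, Site 5:449 → nearest is Site 1
(10, 18) — d² to each: Site 1:10, Site 2:1090, Site 3:685, Site 4:185, Site 5:637 → nearest is Site 1
(3, 24) — d² to each: Site 1:149, Site 2:1325, Site 3:1252, Site 4:404, Site 5:666 → nearest is Site 1
Tally — Site 1:4, Site 2:2, Site 4:1. Site 1 captures the most (4).

Site 1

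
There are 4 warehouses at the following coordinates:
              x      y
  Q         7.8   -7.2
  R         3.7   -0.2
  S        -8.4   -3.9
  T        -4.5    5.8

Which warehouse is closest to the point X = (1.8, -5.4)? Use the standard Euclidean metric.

R

Since √ is increasing, it suffices to compare squared distances:
|XQ|² = (1.8−7.8)² + (-5.4−(-7.2))² = 36 + 3.24 = 39.24
|XR|² = (1.8−3.7)² + (-5.4−(-0.2))² = 3.61 + 27.04 = 30.65
|XS|² = (1.8−(-8.4))² + (-5.4−(-3.9))² = 104.04 + 2.25 = 106.29
|XT|² = (1.8−(-4.5))² + (-5.4−5.8)² = 39.69 + 125.44 = 165.13
The smallest is to R, so X lies in the Voronoi region of R.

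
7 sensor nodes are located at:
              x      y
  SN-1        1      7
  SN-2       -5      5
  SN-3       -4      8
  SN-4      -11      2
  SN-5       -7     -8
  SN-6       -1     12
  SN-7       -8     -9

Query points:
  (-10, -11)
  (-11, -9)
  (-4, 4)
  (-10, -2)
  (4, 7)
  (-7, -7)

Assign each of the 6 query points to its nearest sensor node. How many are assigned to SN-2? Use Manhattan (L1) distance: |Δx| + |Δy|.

1

(-10, -11) — d to each: SN-1:29, SN-2:21, SN-3:25, SN-4:14, SN-5:6, SN-6:32, SN-7:4 → nearest is SN-7
(-11, -9) — d to each: SN-1:28, SN-2:20, SN-3:24, SN-4:11, SN-5:5, SN-6:31, SN-7:3 → nearest is SN-7
(-4, 4) — d to each: SN-1:8, SN-2:2, SN-3:4, SN-4:9, SN-5:15, SN-6:11, SN-7:17 → nearest is SN-2
(-10, -2) — d to each: SN-1:20, SN-2:12, SN-3:16, SN-4:5, SN-5:9, SN-6:23, SN-7:9 → nearest is SN-4
(4, 7) — d to each: SN-1:3, SN-2:11, SN-3:9, SN-4:20, SN-5:26, SN-6:10, SN-7:28 → nearest is SN-1
(-7, -7) — d to each: SN-1:22, SN-2:14, SN-3:18, SN-4:13, SN-5:1, SN-6:25, SN-7:3 → nearest is SN-5
1 of the 6 points has SN-2 as nearest.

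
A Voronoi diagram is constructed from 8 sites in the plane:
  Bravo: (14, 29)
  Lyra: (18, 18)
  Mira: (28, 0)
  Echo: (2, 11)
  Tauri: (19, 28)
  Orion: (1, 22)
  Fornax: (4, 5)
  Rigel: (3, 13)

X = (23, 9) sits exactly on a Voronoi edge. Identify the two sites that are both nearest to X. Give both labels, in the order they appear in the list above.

Squared distances from X to each site:
d²(X, Bravo) = 81 + 400 = 481
d²(X, Lyra) = 25 + 81 = 106
d²(X, Mira) = 25 + 81 = 106
d²(X, Echo) = 441 + 4 = 445
d²(X, Tauri) = 16 + 361 = 377
d²(X, Orion) = 484 + 169 = 653
d²(X, Fornax) = 361 + 16 = 377
d²(X, Rigel) = 400 + 16 = 416
X is equidistant from Lyra and Mira (both at squared distance 106), and every other site is strictly farther — so X lies on the Lyra–Mira Voronoi edge.

Lyra and Mira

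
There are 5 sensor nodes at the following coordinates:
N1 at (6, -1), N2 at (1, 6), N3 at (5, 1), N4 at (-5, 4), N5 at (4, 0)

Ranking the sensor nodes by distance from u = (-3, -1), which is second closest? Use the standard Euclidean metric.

Since √ is increasing, it suffices to compare squared distances:
|uN1|² = (-3−6)² + (-1−(-1))² = 81 + 0 = 81
|uN2|² = (-3−1)² + (-1−6)² = 16 + 49 = 65
|uN3|² = (-3−5)² + (-1−1)² = 64 + 4 = 68
|uN4|² = (-3−(-5))² + (-1−4)² = 4 + 25 = 29
|uN5|² = (-3−4)² + (-1−0)² = 49 + 1 = 50
Sorted ascending: N4, N5, N2, … — the second-nearest is N5.

N5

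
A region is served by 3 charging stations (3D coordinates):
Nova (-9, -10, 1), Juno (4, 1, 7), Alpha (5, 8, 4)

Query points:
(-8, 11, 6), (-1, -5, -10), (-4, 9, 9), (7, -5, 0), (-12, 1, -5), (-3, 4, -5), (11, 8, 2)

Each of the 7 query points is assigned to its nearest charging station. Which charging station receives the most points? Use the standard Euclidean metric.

Alpha

(-8, 11, 6) — d² to each: Nova:467, Juno:245, Alpha:182 → nearest is Alpha
(-1, -5, -10) — d² to each: Nova:210, Juno:350, Alpha:401 → nearest is Nova
(-4, 9, 9) — d² to each: Nova:450, Juno:132, Alpha:107 → nearest is Alpha
(7, -5, 0) — d² to each: Nova:282, Juno:94, Alpha:189 → nearest is Juno
(-12, 1, -5) — d² to each: Nova:166, Juno:400, Alpha:419 → nearest is Nova
(-3, 4, -5) — d² to each: Nova:268, Juno:202, Alpha:161 → nearest is Alpha
(11, 8, 2) — d² to each: Nova:725, Juno:123, Alpha:40 → nearest is Alpha
Tally — Nova:2, Juno:1, Alpha:4. Alpha captures the most (4).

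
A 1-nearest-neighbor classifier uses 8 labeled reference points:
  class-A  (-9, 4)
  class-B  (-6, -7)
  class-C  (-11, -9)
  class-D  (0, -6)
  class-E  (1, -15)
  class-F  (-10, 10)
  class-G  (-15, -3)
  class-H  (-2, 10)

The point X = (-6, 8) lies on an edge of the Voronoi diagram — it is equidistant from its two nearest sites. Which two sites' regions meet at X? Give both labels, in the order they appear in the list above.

class-F and class-H

Squared distances from X to each site:
d²(X, class-A) = (-6−(-9))² + (8−4)² = 9 + 16 = 25
d²(X, class-B) = (-6−(-6))² + (8−(-7))² = 0 + 225 = 225
d²(X, class-C) = (-6−(-11))² + (8−(-9))² = 25 + 289 = 314
d²(X, class-D) = (-6−0)² + (8−(-6))² = 36 + 196 = 232
d²(X, class-E) = (-6−1)² + (8−(-15))² = 49 + 529 = 578
d²(X, class-F) = (-6−(-10))² + (8−10)² = 16 + 4 = 20
d²(X, class-G) = (-6−(-15))² + (8−(-3))² = 81 + 121 = 202
d²(X, class-H) = (-6−(-2))² + (8−10)² = 16 + 4 = 20
X is equidistant from class-F and class-H (both at squared distance 20), and every other site is strictly farther — so X lies on the class-F–class-H Voronoi edge.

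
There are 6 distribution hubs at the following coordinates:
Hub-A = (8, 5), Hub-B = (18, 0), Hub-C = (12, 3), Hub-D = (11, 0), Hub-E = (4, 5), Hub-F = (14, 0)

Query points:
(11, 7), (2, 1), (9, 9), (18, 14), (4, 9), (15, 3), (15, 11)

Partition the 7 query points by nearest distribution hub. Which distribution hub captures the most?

(11, 7) — d² to each: Hub-A:13, Hub-B:98, Hub-C:17, Hub-D:49, Hub-E:53, Hub-F:58 → nearest is Hub-A
(2, 1) — d² to each: Hub-A:52, Hub-B:257, Hub-C:104, Hub-D:82, Hub-E:20, Hub-F:145 → nearest is Hub-E
(9, 9) — d² to each: Hub-A:17, Hub-B:162, Hub-C:45, Hub-D:85, Hub-E:41, Hub-F:106 → nearest is Hub-A
(18, 14) — d² to each: Hub-A:181, Hub-B:196, Hub-C:157, Hub-D:245, Hub-E:277, Hub-F:212 → nearest is Hub-C
(4, 9) — d² to each: Hub-A:32, Hub-B:277, Hub-C:100, Hub-D:130, Hub-E:16, Hub-F:181 → nearest is Hub-E
(15, 3) — d² to each: Hub-A:53, Hub-B:18, Hub-C:9, Hub-D:25, Hub-E:125, Hub-F:10 → nearest is Hub-C
(15, 11) — d² to each: Hub-A:85, Hub-B:130, Hub-C:73, Hub-D:137, Hub-E:157, Hub-F:122 → nearest is Hub-C
Tally — Hub-A:2, Hub-C:3, Hub-E:2. Hub-C captures the most (3).

Hub-C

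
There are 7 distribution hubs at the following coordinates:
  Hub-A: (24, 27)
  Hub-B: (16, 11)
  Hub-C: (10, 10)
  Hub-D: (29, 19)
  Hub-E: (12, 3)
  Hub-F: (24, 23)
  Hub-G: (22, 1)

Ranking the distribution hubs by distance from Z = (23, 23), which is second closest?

Since √ is increasing, it suffices to compare squared distances:
d²(Z, Hub-A) = (23−24)² + (23−27)² = 1 + 16 = 17
d²(Z, Hub-B) = (23−16)² + (23−11)² = 49 + 144 = 193
d²(Z, Hub-C) = (23−10)² + (23−10)² = 169 + 169 = 338
d²(Z, Hub-D) = (23−29)² + (23−19)² = 36 + 16 = 52
d²(Z, Hub-E) = (23−12)² + (23−3)² = 121 + 400 = 521
d²(Z, Hub-F) = (23−24)² + (23−23)² = 1 + 0 = 1
d²(Z, Hub-G) = (23−22)² + (23−1)² = 1 + 484 = 485
Sorted ascending: Hub-F, Hub-A, Hub-D, … — the second-nearest is Hub-A.

Hub-A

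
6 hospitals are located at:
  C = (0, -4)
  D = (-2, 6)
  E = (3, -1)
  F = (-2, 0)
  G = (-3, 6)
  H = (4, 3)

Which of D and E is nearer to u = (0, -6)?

Compare squared distances:
|uD|² = (0−(-2))² + (-6−6)² = 4 + 144 = 148
|uE|² = (0−3)² + (-6−(-1))² = 9 + 25 = 34
148 > 34, so E is closer.

E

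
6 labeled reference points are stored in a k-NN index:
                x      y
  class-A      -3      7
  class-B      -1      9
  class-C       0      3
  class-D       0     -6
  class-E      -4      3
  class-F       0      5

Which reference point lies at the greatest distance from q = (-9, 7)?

Since √ is increasing, it suffices to compare squared distances:
d²(q, class-A) = (-9−(-3))² + (7−7)² = 36 + 0 = 36
d²(q, class-B) = (-9−(-1))² + (7−9)² = 64 + 4 = 68
d²(q, class-C) = (-9−0)² + (7−3)² = 81 + 16 = 97
d²(q, class-D) = (-9−0)² + (7−(-6))² = 81 + 169 = 250
d²(q, class-E) = (-9−(-4))² + (7−3)² = 25 + 16 = 41
d²(q, class-F) = (-9−0)² + (7−5)² = 81 + 4 = 85
The largest is to class-D.

class-D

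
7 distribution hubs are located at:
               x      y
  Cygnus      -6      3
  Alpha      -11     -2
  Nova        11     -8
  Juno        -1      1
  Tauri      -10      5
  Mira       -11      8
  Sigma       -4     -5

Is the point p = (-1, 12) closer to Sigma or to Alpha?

Compare squared distances:
d²(p, Sigma) = (-1−(-4))² + (12−(-5))² = 9 + 289 = 298
d²(p, Alpha) = (-1−(-11))² + (12−(-2))² = 100 + 196 = 296
298 > 296, so Alpha is closer.

Alpha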